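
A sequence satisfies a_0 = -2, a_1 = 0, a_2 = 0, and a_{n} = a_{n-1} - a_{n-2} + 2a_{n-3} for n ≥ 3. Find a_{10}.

-20

The ordinary generating function has denominator 1 - t + t^2 - 2t^3.
Iterating the recurrence: a_0,…,a_{10} = -2, 0, 0, -4, -4, 0, -4, -12, -8, -4, -20.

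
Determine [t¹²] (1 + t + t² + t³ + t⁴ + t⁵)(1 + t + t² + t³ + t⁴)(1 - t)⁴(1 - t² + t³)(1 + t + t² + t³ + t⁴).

(1 + t + t² + t³ + t⁴ + t⁵) has coefficients 1,1,1,1,1,1 for degrees 0…5.
(1 + t + t² + t³ + t⁴) has coefficients 1,1,1,1,1,0,0,0,0,0,0,0,0 for degrees 0…12.
Multiplying by (1 - t)⁴ gives running coefficients 1,-3,3,-1,0,-1,3,-3,1,0,0,0,0 for degrees 0…12.
Multiplying by (1 - t² + t³) gives running coefficients 1,-3,2,3,-6,3,2,-2,-3,6,-4,1,0 for degrees 0…12.
Finally multiplying by (1 + t + t² + t³ + t⁴), the product of all factors after the first has coefficients 1,-2,0,3,-3,-1,4,0,-6,6,-1,-2,0 for degrees 0…12.
[t¹²] = 1·0 + 1·(-2) + 1·(-1) + 1·6 + 1·(-6) + 1·0 = -3.

-3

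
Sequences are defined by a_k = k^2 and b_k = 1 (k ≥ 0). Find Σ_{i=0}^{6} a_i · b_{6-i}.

The convolution is the x^6 coefficient of A(x)B(x).
Σ = 0·1 + 1·1 + 4·1 + 9·1 + 16·1 + 25·1 + 36·1 = 91.

91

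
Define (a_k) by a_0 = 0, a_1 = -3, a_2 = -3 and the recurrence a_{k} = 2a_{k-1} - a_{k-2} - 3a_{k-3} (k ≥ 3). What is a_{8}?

The ordinary generating function has denominator 1 - 2x + x^2 + 3x^3.
Iterating the recurrence: a_0,…,a_{8} = 0, -3, -3, -3, 6, 24, 51, 60, -3.

-3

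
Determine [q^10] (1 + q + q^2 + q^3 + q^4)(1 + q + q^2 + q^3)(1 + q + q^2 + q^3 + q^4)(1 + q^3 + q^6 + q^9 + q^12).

(1 + q + q^2 + q^3 + q^4) has coefficients 1,1,1,1,1 for degrees 0…4.
(1 + q + q^2 + q^3) has coefficients 1,1,1,1,0,0,0,0,0,0,0 for degrees 0…10.
Multiplying by (1 + q + q^2 + q^3 + q^4) gives running coefficients 1,2,3,4,4,3,2,1,0,0,0 for degrees 0…10.
Finally multiplying by (1 + q^3 + q^6 + q^9 + q^12), the product of all factors after the first has coefficients 1,2,3,5,6,6,7,7,6,7,7 for degrees 0…10.
[q^10] = 1·7 + 1·7 + 1·6 + 1·7 + 1·7 = 34.

34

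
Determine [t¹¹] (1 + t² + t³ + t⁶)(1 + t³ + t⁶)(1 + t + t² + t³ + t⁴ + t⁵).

(1 + t² + t³ + t⁶) has coefficients 1,0,1,1,0,0,1 for degrees 0…6.
(1 + t³ + t⁶) has coefficients 1,0,0,1,0,0,1,0,0,0,0,0 for degrees 0…11.
Finally multiplying by (1 + t + t² + t³ + t⁴ + t⁵), the product of all factors after the first has coefficients 1,1,1,2,2,2,2,2,2,1,1,1 for degrees 0…11.
[t¹¹] = 1·1 + 1·1 + 1·2 + 1·2 = 6.

6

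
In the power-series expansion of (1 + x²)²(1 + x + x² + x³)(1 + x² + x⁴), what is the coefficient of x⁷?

7

(1 + x²)² has coefficients 1,0,2,0,1 for degrees 0…4.
(1 + x + x² + x³) has coefficients 1,1,1,1,0,0,0,0 for degrees 0…7.
Finally multiplying by (1 + x² + x⁴), the product of all factors after the first has coefficients 1,1,2,2,2,2,1,1 for degrees 0…7.
[x⁷] = 1·1 + 2·2 + 1·2 = 7.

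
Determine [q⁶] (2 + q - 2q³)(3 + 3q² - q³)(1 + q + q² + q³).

(2 + q - 2q³) has coefficients 2,1,0,-2 for degrees 0…3.
(3 + 3q² - q³) has coefficients 3,0,3,-1,0,0,0 for degrees 0…6.
Finally multiplying by (1 + q + q² + q³), the product of all factors after the first has coefficients 3,3,6,5,2,2,-1 for degrees 0…6.
[q⁶] = 2·(-1) + 1·2 − 2·5 = -10.

-10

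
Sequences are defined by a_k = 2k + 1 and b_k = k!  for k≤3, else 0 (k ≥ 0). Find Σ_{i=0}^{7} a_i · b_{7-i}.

Write out a_i and b_{7-i} for i = 0,…,7 and sum the products.
Σ = 1·0 + 3·0 + 5·0 + 7·0 + 9·6 + 11·2 + 13·1 + 15·1 = 104.

104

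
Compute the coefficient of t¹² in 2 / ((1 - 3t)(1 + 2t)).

The denominator gives the recurrence a_n = a_(n−1) + 6a_(n−2) for n ≥ 2; the numerator fixes a_0 = 2, a_1 = 2.
Iterating: 2, 2, 14, 26, 110, 266, 926, 2522, 8078, 23210, 71678, 210938, 641006, so a_12 = 641006.

641006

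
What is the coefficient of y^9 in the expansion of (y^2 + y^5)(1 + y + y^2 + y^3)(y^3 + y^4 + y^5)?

(y^2 + y^5) has coefficients 0,0,1,0,0,1 for degrees 0…5.
(1 + y + y^2 + y^3) has coefficients 1,1,1,1,0,0,0,0,0,0 for degrees 0…9.
Finally multiplying by (y^3 + y^4 + y^5), the product of all factors after the first has coefficients 0,0,0,1,2,3,3,2,1,0 for degrees 0…9.
[y^9] = 1·2 + 1·2 = 4.

4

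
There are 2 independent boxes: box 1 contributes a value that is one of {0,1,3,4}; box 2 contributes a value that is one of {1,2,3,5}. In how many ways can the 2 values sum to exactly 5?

3

The generating function for the choices is (1 + q + q^3 + q^4)·(q + q^2 + q^3 + q^5); the count is [q^5].
(1 + q + q^3 + q^4) has coefficients 1,1,0,1,1 for degrees 0…4.
(q + q^2 + q^3 + q^5) has coefficients 0,1,1,1,0,1 for degrees 0…5.
[q^5] = 1·1 + 1·0 + 1·1 + 1·1 = 3.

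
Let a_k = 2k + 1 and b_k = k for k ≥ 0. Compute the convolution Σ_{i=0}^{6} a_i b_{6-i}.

91

This is [x^6] in the product of the two ordinary generating functions.
Σ = 1·6 + 3·5 + 5·4 + 7·3 + 9·2 + 11·1 + 13·0 = 91.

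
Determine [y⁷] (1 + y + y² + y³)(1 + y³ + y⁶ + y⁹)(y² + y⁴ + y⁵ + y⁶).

5

(1 + y + y² + y³) has coefficients 1,1,1,1 for degrees 0…3.
(1 + y³ + y⁶ + y⁹) has coefficients 1,0,0,1,0,0,1,0 for degrees 0…7.
Finally multiplying by (y² + y⁴ + y⁵ + y⁶), the product of all factors after the first has coefficients 0,0,1,0,1,2,1,1 for degrees 0…7.
[y⁷] = 1·1 + 1·1 + 1·2 + 1·1 = 5.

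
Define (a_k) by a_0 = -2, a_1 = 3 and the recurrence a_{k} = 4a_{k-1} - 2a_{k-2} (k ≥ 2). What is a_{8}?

The ordinary generating function has denominator 1 - 4x + 2x^2.
Iterating the recurrence: a_0,…,a_{8} = -2, 3, 16, 58, 200, 684, 2336, 7976, 27232.

27232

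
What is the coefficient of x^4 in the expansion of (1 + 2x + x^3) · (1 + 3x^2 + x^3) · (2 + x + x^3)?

14

(1 + 2x + x^3) has coefficients 1,2,0,1 for degrees 0…3.
(1 + 3x^2 + x^3) has coefficients 1,0,3,1,0 for degrees 0…4.
Finally multiplying by (2 + x + x^3), the product of all factors after the first has coefficients 2,1,6,6,1 for degrees 0…4.
[x^4] = 1·1 + 2·6 + 1·1 = 14.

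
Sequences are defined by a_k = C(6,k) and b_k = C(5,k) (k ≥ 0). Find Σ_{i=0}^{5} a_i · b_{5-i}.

This is [x^5] in the product of the two ordinary generating functions.
Σ = 1·1 + 6·5 + 15·10 + 20·10 + 15·5 + 6·1 = 462.

462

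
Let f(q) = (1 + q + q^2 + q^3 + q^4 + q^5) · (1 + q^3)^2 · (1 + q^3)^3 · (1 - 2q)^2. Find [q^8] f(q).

15

(1 + q + q^2 + q^3 + q^4 + q^5) has coefficients 1,1,1,1,1,1 for degrees 0…5.
(1 + q^3)^2 has coefficients 1,0,0,2,0,0,1,0,0 for degrees 0…8.
Multiplying by (1 + q^3)^3 gives running coefficients 1,0,0,5,0,0,10,0,0 for degrees 0…8.
Finally multiplying by (1 - 2q)^2, the product of all factors after the first has coefficients 1,-4,4,5,-20,20,10,-40,40 for degrees 0…8.
[q^8] = 1·40 + 1·(-40) + 1·10 + 1·20 + 1·(-20) + 1·5 = 15.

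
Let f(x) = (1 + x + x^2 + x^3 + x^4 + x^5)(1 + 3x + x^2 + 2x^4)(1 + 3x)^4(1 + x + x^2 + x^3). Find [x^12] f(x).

3290

(1 + x + x^2 + x^3 + x^4 + x^5) has coefficients 1,1,1,1,1,1 for degrees 0…5.
(1 + 3x + x^2 + 2x^4) has coefficients 1,3,1,0,2,0,0,0,0,0,0,0,0 for degrees 0…12.
Multiplying by (1 + 3x)^4 gives running coefficients 1,15,91,282,461,375,189,216,162,0,0,0,0 for degrees 0…12.
Finally multiplying by (1 + x + x^2 + x^3), the product of all factors after the first has coefficients 1,16,107,389,849,1209,1307,1241,942,567,378,162,0 for degrees 0…12.
[x^12] = 1·0 + 1·162 + 1·378 + 1·567 + 1·942 + 1·1241 = 3290.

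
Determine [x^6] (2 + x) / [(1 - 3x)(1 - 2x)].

Partial fractions give a closed form: a_n = (7)·3^n + (-5)·2^n.
At n = 6: a_6 = 4783.

4783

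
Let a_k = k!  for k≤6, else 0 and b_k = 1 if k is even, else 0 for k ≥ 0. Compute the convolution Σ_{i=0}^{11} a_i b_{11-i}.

Write out a_i and b_{11-i} for i = 0,…,11 and sum the products.
Σ = 1·0 + 1·1 + 2·0 + 6·1 + 24·0 + 120·1 + 720·0 + 0·1 + 0·0 + 0·1 + 0·0 + 0·1 = 127.

127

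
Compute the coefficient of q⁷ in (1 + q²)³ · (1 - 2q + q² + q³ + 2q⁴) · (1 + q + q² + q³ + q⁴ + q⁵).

(1 + q²)³ has coefficients 1,0,3,0,3,0,1 for degrees 0…6.
(1 - 2q + q² + q³ + 2q⁴) has coefficients 1,-2,1,1,2,0,0,0 for degrees 0…7.
Finally multiplying by (1 + q + q² + q³ + q⁴ + q⁵), the product of all factors after the first has coefficients 1,-1,0,1,3,3,2,4 for degrees 0…7.
[q⁷] = 1·4 + 3·3 + 3·1 + 1·(-1) = 15.

15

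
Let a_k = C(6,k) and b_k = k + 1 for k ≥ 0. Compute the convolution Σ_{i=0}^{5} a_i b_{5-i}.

192

This is [x^5] in the product of the two ordinary generating functions.
Σ = 1·6 + 6·5 + 15·4 + 20·3 + 15·2 + 6·1 = 192.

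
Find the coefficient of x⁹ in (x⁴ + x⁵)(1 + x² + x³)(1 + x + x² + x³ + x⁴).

5

(x⁴ + x⁵) has coefficients 0,0,0,0,1,1 for degrees 0…5.
(1 + x² + x³) has coefficients 1,0,1,1,0,0,0,0,0,0 for degrees 0…9.
Finally multiplying by (1 + x + x² + x³ + x⁴), the product of all factors after the first has coefficients 1,1,2,3,3,2,2,1,0,0 for degrees 0…9.
[x⁹] = 1·2 + 1·3 = 5.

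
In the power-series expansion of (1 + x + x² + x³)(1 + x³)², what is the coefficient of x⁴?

(1 + x + x² + x³) has coefficients 1,1,1,1 for degrees 0…3.
(1 + x³)² has coefficients 1,0,0,2,0 for degrees 0…4.
[x⁴] = 1·0 + 1·2 + 1·0 + 1·0 = 2.

2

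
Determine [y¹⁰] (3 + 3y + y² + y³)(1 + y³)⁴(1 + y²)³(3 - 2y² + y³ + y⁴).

242

(3 + 3y + y² + y³) has coefficients 3,3,1,1 for degrees 0…3.
(1 + y³)⁴ has coefficients 1,0,0,4,0,0,6,0,0,4,0 for degrees 0…10.
Multiplying by (1 + y²)³ gives running coefficients 1,0,3,4,3,12,7,12,18,8,18 for degrees 0…10.
Finally multiplying by (3 - 2y² + y³ + y⁴), the product of all factors after the first has coefficients 3,0,7,13,4,31,22,19,55,19,37 for degrees 0…10.
[y¹⁰] = 3·37 + 3·19 + 1·55 + 1·19 = 242.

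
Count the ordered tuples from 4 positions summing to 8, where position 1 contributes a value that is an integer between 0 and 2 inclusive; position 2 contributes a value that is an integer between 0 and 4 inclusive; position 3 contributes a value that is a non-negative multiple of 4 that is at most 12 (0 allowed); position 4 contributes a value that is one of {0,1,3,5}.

14

The generating function for the choices is (1 + z + z^2)·(1 + z + z^2 + z^3 + z^4)·(1 + z^4 + z^8 + z^12)·(1 + z + z^3 + z^5); the count is [z^8].
(1 + z + z^2) has coefficients 1,1,1 for degrees 0…2.
(1 + z + z^2 + z^3 + z^4) has coefficients 1,1,1,1,1,0,0,0,0 for degrees 0…8.
Multiplying by (1 + z^4 + z^8 + z^12) gives running coefficients 1,1,1,1,2,1,1,1,2 for degrees 0…8.
Finally multiplying by (1 + z + z^3 + z^5), the product of all factors after the first has coefficients 1,2,2,3,4,5,4,5,5 for degrees 0…8.
[z^8] = 1·5 + 1·5 + 1·4 = 14.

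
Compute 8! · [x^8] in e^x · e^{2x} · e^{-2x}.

The EGF product rule gives c_8 = Σ_{k_1+k_2+k_3=8} C(8; k_1,k_2,k_3) · ∏ g_i(k_i), where e^x gives (1)^k; e^{2x} gives (2)^k; e^{-2x} gives (-2)^k.
g_1(k) for k = 0…8: 1, 1, 1, 1, 1, 1, 1, 1, 1.
g_2(k) for k = 0…8: 1, 2, 4, 8, 16, 32, 64, 128, 256.
g_3(k) for k = 0…8: 1, -2, 4, -8, 16, -32, 64, -128, 256.
First combine the last two factors: h(k) = Σ_j C(k,j)·g_2(j)·g_3(k−j) for k = 0…8: 1, 0, 0, 0, 0, 0, 0, 0, 0.
c_8 = Σ_k C(8,k)·g_1(k)·h(8−k) = 1·1·1 = 1.

1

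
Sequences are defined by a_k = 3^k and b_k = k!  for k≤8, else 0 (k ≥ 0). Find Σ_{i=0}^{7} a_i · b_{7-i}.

Write out a_i and b_{7-i} for i = 0,…,7 and sum the products.
Σ = 1·5040 + 3·720 + 9·120 + 27·24 + 81·6 + 243·2 + 729·1 + 2187·1 = 12816.

12816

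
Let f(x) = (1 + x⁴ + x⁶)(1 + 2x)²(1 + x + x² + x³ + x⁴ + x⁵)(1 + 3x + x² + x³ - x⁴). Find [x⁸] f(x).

94

(1 + x⁴ + x⁶) has coefficients 1,0,0,0,1,0,1 for degrees 0…6.
(1 + 2x)² has coefficients 1,4,4,0,0,0,0,0,0 for degrees 0…8.
Multiplying by (1 + x + x² + x³ + x⁴ + x⁵) gives running coefficients 1,5,9,9,9,9,8,4,0 for degrees 0…8.
Finally multiplying by (1 + 3x + x² + x³ - x⁴), the product of all factors after the first has coefficients 1,8,25,42,49,49,44,37,20 for degrees 0…8.
[x⁸] = 1·20 + 1·49 + 1·25 = 94.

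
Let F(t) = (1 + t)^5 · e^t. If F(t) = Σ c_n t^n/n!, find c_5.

The EGF product rule gives c_5 = Σ_{k_1+k_2=5} C(5; k_1,k_2) · ∏ g_i(k_i), where (1+t)^5 gives the falling factorial (5)_k; e^t gives (1)^k.
g_1(k) for k = 0…5: 1, 5, 20, 60, 120, 120.
g_2(k) for k = 0…5: 1, 1, 1, 1, 1, 1.
c_5 = Σ_k C(5,k)·g_1(k)·g_2(5−k) = 1·1·1 + 5·5·1 + 10·20·1 + 10·60·1 + 5·120·1 + 1·120·1 = 1 + 25 + 200 + 600 + 600 + 120 = 1546.

1546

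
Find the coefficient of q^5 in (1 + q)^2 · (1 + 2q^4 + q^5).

5

(1 + q)^2 has coefficients 1,2,1 for degrees 0…2.
(1 + 2q^4 + q^5) has coefficients 1,0,0,0,2,1 for degrees 0…5.
[q^5] = 1·1 + 2·2 + 1·0 = 5.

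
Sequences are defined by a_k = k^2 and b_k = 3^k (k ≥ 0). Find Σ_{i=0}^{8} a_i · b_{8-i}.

9796

The convolution is the x^8 coefficient of A(x)B(x).
Σ = 0·6561 + 1·2187 + 4·729 + 9·243 + 16·81 + 25·27 + 36·9 + 49·3 + 64·1 = 9796.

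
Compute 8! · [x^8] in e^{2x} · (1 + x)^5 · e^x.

The EGF product rule gives c_8 = Σ_{k_1+k_2+k_3=8} C(8; k_1,k_2,k_3) · ∏ g_i(k_i), where e^{2x} gives (2)^k; (1+x)^5 gives the falling factorial (5)_k; e^x gives (1)^k.
g_1(k) for k = 0…8: 1, 2, 4, 8, 16, 32, 64, 128, 256.
g_2(k) for k = 0…8: 1, 5, 20, 60, 120, 120, 0, 0, 0.
g_3(k) for k = 0…8: 1, 1, 1, 1, 1, 1, 1, 1, 1.
First combine the last two factors: h(k) = Σ_j C(k,j)·g_2(j)·g_3(k−j) for k = 0…8: 1, 6, 31, 136, 501, 1546, 4051, 9276, 19081.
c_8 = Σ_k C(8,k)·g_1(k)·h(8−k) = 1·1·19081 + 8·2·9276 + 28·4·4051 + 56·8·1546 + 70·16·501 + 56·32·136 + 28·64·31 + 8·128·6 + 1·256·1 = 19081 + 148416 + 453712 + 692608 + 561120 + 243712 + 55552 + 6144 + 256 = 2180601.

2180601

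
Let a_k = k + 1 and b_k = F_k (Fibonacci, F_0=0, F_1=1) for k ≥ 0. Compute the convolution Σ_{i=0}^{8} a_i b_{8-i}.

133

The convolution is the t^8 coefficient of A(t)B(t).
Σ = 1·21 + 2·13 + 3·8 + 4·5 + 5·3 + 6·2 + 7·1 + 8·1 + 9·0 = 133.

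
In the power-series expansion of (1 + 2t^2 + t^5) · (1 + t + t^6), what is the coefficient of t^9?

(1 + 2t^2 + t^5) has coefficients 1,0,2,0,0,1 for degrees 0…5.
(1 + t + t^6) has coefficients 1,1,0,0,0,0,1,0,0,0 for degrees 0…9.
[t^9] = 1·0 + 2·0 + 1·0 = 0.

0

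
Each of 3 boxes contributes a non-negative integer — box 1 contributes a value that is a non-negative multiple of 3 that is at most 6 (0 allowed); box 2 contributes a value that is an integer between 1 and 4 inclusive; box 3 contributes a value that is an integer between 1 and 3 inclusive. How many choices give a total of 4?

3

The generating function for the choices is (1 + x³ + x⁶)·(x + x² + x³ + x⁴)·(x + x² + x³); the count is [x⁴].
(1 + x³ + x⁶) has coefficients 1,0,0,1,0 for degrees 0…4.
(x + x² + x³ + x⁴) has coefficients 0,1,1,1,1 for degrees 0…4.
Finally multiplying by (x + x² + x³), the product of all factors after the first has coefficients 0,0,1,2,3 for degrees 0…4.
[x⁴] = 1·3 + 1·0 = 3.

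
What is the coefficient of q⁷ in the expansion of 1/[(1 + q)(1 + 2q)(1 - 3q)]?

882

Partial fractions give a closed form: a_n = (-1/4)·(-1)^n + (4/5)·(-2)^n + (9/20)·3^n.
At n = 7: a_7 = 882.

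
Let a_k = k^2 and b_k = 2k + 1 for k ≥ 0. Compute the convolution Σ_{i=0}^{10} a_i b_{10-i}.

2035

The convolution is the x^10 coefficient of A(x)B(x).
Σ = 0·21 + 1·19 + 4·17 + 9·15 + 16·13 + 25·11 + 36·9 + 49·7 + 64·5 + 81·3 + 100·1 = 2035.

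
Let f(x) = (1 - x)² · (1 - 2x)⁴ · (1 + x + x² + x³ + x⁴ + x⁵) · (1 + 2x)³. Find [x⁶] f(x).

31

(1 - x)² has coefficients 1,-2,1 for degrees 0…2.
(1 - 2x)⁴ has coefficients 1,-8,24,-32,16,0,0 for degrees 0…6.
Multiplying by (1 + x + x² + x³ + x⁴ + x⁵) gives running coefficients 1,-7,17,-15,1,1,0 for degrees 0…6.
Finally multiplying by (1 + 2x)³, the product of all factors after the first has coefficients 1,-1,-13,11,59,-37,-102 for degrees 0…6.
[x⁶] = 1·(-102) − 2·(-37) + 1·59 = 31.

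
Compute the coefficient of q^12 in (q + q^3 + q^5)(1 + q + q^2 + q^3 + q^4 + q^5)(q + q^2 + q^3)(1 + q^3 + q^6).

16

(q + q^3 + q^5) has coefficients 0,1,0,1,0,1 for degrees 0…5.
(1 + q + q^2 + q^3 + q^4 + q^5) has coefficients 1,1,1,1,1,1,0,0,0,0,0,0,0 for degrees 0…12.
Multiplying by (q + q^2 + q^3) gives running coefficients 0,1,2,3,3,3,3,2,1,0,0,0,0 for degrees 0…12.
Finally multiplying by (1 + q^3 + q^6), the product of all factors after the first has coefficients 0,1,2,3,4,5,6,6,6,6,5,4,3 for degrees 0…12.
[q^12] = 1·4 + 1·6 + 1·6 = 16.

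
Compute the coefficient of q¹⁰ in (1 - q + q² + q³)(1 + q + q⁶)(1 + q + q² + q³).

(1 - q + q² + q³) has coefficients 1,-1,1,1 for degrees 0…3.
(1 + q + q⁶) has coefficients 1,1,0,0,0,0,1,0,0,0,0 for degrees 0…10.
Finally multiplying by (1 + q + q² + q³), the product of all factors after the first has coefficients 1,2,2,2,1,0,1,1,1,1,0 for degrees 0…10.
[q¹⁰] = 1·0 − 1·1 + 1·1 + 1·1 = 1.

1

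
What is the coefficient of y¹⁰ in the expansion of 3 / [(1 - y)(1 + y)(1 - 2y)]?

4095

The denominator gives the recurrence a_n = 2a_(n−1) + a_(n−2) − 2a_(n−3) for n ≥ 3; the numerator fixes a_0 = 3, a_1 = 6, a_2 = 15.
Iterating: 3, 6, 15, 30, 63, 126, 255, 510, 1023, 2046, 4095, so a_10 = 4095.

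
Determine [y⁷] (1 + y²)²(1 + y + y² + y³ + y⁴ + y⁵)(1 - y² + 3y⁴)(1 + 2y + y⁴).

26

(1 + y²)² has coefficients 1,0,2,0,1 for degrees 0…4.
(1 + y + y² + y³ + y⁴ + y⁵) has coefficients 1,1,1,1,1,1,0,0 for degrees 0…7.
Multiplying by (1 - y² + 3y⁴) gives running coefficients 1,1,0,0,3,3,2,2 for degrees 0…7.
Finally multiplying by (1 + 2y + y⁴), the product of all factors after the first has coefficients 1,3,2,0,4,10,8,6 for degrees 0…7.
[y⁷] = 1·6 + 2·10 + 1·0 = 26.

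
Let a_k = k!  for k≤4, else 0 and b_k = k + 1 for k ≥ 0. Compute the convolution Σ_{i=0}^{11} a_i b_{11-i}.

289

Write out a_i and b_{11-i} for i = 0,…,11 and sum the products.
Σ = 1·12 + 1·11 + 2·10 + 6·9 + 24·8 + 0·7 + 0·6 + 0·5 + 0·4 + 0·3 + 0·2 + 0·1 = 289.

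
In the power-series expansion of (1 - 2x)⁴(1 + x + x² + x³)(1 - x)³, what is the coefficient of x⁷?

88

(1 - 2x)⁴ has coefficients 1,-8,24,-32,16 for degrees 0…4.
(1 + x + x² + x³) has coefficients 1,1,1,1,0,0,0,0 for degrees 0…7.
Finally multiplying by (1 - x)³, the product of all factors after the first has coefficients 1,-2,1,0,-1,2,-1,0 for degrees 0…7.
[x⁷] = 1·0 − 8·(-1) + 24·2 − 32·(-1) + 16·0 = 88.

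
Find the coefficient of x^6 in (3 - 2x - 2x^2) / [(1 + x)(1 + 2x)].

The denominator gives the recurrence a_n = −3a_(n−1) − 2a_(n−2) for n ≥ 3; the numerator fixes a_0 = 3, a_1 = -11, a_2 = 25.
Iterating: 3, -11, 25, -53, 109, -221, 445, so a_6 = 445.

445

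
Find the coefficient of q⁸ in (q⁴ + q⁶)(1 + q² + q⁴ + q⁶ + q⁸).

2

(q⁴ + q⁶) has coefficients 0,0,0,0,1,0,1 for degrees 0…6.
(1 + q² + q⁴ + q⁶ + q⁸) has coefficients 1,0,1,0,1,0,1,0,1 for degrees 0…8.
[q⁸] = 1·1 + 1·1 = 2.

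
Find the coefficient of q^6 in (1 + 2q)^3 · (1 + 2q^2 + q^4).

12

(1 + 2q)^3 has coefficients 1,6,12,8 for degrees 0…3.
(1 + 2q^2 + q^4) has coefficients 1,0,2,0,1,0,0 for degrees 0…6.
[q^6] = 1·0 + 6·0 + 12·1 + 8·0 = 12.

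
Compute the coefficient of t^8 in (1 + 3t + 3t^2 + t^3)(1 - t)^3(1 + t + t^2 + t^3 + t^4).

2

(1 + 3t + 3t^2 + t^3) has coefficients 1,3,3,1 for degrees 0…3.
(1 - t)^3 has coefficients 1,-3,3,-1,0,0,0,0,0 for degrees 0…8.
Finally multiplying by (1 + t + t^2 + t^3 + t^4), the product of all factors after the first has coefficients 1,-2,1,0,0,-1,2,-1,0 for degrees 0…8.
[t^8] = 1·0 + 3·(-1) + 3·2 + 1·(-1) = 2.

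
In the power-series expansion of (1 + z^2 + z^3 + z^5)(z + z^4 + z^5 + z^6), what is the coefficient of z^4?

2

(1 + z^2 + z^3 + z^5) has coefficients 1,0,1,1,0 for degrees 0…4.
(z + z^4 + z^5 + z^6) has coefficients 0,1,0,0,1 for degrees 0…4.
[z^4] = 1·1 + 1·0 + 1·1 = 2.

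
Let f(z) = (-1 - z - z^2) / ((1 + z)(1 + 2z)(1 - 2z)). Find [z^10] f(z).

Partial fractions give a closed form: a_n = (1/3)·(-1)^n + (-3/4)·(-2)^n + (-7/12)·2^n.
At n = 10: a_10 = -1365.

-1365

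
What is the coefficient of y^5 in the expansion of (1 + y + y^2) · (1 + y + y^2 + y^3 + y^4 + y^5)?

(1 + y + y^2) has coefficients 1,1,1 for degrees 0…2.
(1 + y + y^2 + y^3 + y^4 + y^5) has coefficients 1,1,1,1,1,1 for degrees 0…5.
[y^5] = 1·1 + 1·1 + 1·1 = 3.

3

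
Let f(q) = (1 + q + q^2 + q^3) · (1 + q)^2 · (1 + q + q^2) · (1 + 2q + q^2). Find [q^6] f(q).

(1 + q + q^2 + q^3) has coefficients 1,1,1,1 for degrees 0…3.
(1 + q)^2 has coefficients 1,2,1,0,0,0,0 for degrees 0…6.
Multiplying by (1 + q + q^2) gives running coefficients 1,3,4,3,1,0,0 for degrees 0…6.
Finally multiplying by (1 + 2q + q^2), the product of all factors after the first has coefficients 1,5,11,14,11,5,1 for degrees 0…6.
[q^6] = 1·1 + 1·5 + 1·11 + 1·14 = 31.

31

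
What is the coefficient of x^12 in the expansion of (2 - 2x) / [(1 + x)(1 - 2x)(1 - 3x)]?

1588862

Partial fractions give a closed form: a_n = (1/3)·(-1)^n + (-4/3)·2^n + (3)·3^n.
At n = 12: a_12 = 1588862.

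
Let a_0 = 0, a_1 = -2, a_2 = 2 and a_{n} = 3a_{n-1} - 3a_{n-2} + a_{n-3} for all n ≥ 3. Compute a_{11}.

308

The ordinary generating function has denominator 1 - 3q + 3q^2 - q^3.
Iterating the recurrence: a_0,…,a_{11} = 0, -2, 2, 12, 28, 50, 78, 112, 152, 198, 250, 308.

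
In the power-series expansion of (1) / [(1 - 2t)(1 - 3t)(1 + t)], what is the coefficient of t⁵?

Partial fractions give a closed form: a_n = (-4/3)·2^n + (9/4)·3^n + (1/12)·(-1)^n.
At n = 5: a_5 = 504.

504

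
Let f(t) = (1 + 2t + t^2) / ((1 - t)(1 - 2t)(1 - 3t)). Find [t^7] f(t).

16346

Partial fractions give a closed form: a_n = (2)·1^n + (-9)·2^n + (8)·3^n.
At n = 7: a_7 = 16346.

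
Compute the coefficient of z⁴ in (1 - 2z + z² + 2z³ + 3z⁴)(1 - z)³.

(1 - 2z + z² + 2z³ + 3z⁴) has coefficients 1,-2,1,2,3 for degrees 0…4.
(1 - z)³ has coefficients 1,-3,3,-1,0 for degrees 0…4.
[z⁴] = 1·0 − 2·(-1) + 1·3 + 2·(-3) + 3·1 = 2.

2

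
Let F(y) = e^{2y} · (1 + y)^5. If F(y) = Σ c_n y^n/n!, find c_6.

24064

The EGF product rule gives c_6 = Σ_{k_1+k_2=6} C(6; k_1,k_2) · ∏ g_i(k_i), where e^{2y} gives (2)^k; (1+y)^5 gives the falling factorial (5)_k.
g_1(k) for k = 0…6: 1, 2, 4, 8, 16, 32, 64.
g_2(k) for k = 0…6: 1, 5, 20, 60, 120, 120, 0.
c_6 = Σ_k C(6,k)·g_1(k)·g_2(6−k) = 6·2·120 + 15·4·120 + 20·8·60 + 15·16·20 + 6·32·5 + 1·64·1 = 1440 + 7200 + 9600 + 4800 + 960 + 64 = 24064.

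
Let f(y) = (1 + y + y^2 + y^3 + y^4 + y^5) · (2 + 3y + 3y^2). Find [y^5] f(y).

(1 + y + y^2 + y^3 + y^4 + y^5) has coefficients 1,1,1,1,1,1 for degrees 0…5.
(2 + 3y + 3y^2) has coefficients 2,3,3,0,0,0 for degrees 0…5.
[y^5] = 1·0 + 1·0 + 1·0 + 1·3 + 1·3 + 1·2 = 8.

8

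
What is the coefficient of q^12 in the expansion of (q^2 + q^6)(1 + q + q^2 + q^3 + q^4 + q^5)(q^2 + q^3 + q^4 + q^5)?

(q^2 + q^6) has coefficients 0,0,1,0,0,0,1 for degrees 0…6.
(1 + q + q^2 + q^3 + q^4 + q^5) has coefficients 1,1,1,1,1,1,0,0,0,0,0,0,0 for degrees 0…12.
Finally multiplying by (q^2 + q^3 + q^4 + q^5), the product of all factors after the first has coefficients 0,0,1,2,3,4,4,4,3,2,1,0,0 for degrees 0…12.
[q^12] = 1·1 + 1·4 = 5.

5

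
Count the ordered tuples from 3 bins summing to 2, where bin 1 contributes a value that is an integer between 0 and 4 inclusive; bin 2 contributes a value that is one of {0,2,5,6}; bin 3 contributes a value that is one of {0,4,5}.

The generating function for the choices is (1 + q + q^2 + q^3 + q^4)·(1 + q^2 + q^5 + q^6)·(1 + q^4 + q^5); the count is [q^2].
(1 + q + q^2 + q^3 + q^4) has coefficients 1,1,1 for degrees 0…2.
(1 + q^2 + q^5 + q^6) has coefficients 1,0,1 for degrees 0…2.
Finally multiplying by (1 + q^4 + q^5), the product of all factors after the first has coefficients 1,0,1 for degrees 0…2.
[q^2] = 1·1 + 1·0 + 1·1 = 2.

2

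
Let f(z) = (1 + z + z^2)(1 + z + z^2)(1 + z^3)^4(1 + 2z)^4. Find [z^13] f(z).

(1 + z + z^2) has coefficients 1,1,1 for degrees 0…2.
(1 + z + z^2) has coefficients 1,1,1,0,0,0,0,0,0,0,0,0,0,0 for degrees 0…13.
Multiplying by (1 + z^3)^4 gives running coefficients 1,1,1,4,4,4,6,6,6,4,4,4,1,1 for degrees 0…13.
Finally multiplying by (1 + 2z)^4, the product of all factors after the first has coefficients 1,9,33,68,108,180,278,342,390,452,468,420,353,297 for degrees 0…13.
[z^13] = 1·297 + 1·353 + 1·420 = 1070.

1070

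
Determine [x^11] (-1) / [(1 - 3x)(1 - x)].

The denominator gives the recurrence a_n = 4a_(n−1) − 3a_(n−2) for n ≥ 2; the numerator fixes a_0 = -1, a_1 = -4.
Iterating: -1, -4, -13, -40, -121, -364, -1093, -3280, -9841, -29524, -88573, -265720, so a_11 = -265720.

-265720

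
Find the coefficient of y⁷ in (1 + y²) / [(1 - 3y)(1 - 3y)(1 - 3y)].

83835

The denominator gives the recurrence a_n = 9a_(n−1) − 27a_(n−2) + 27a_(n−3) for n ≥ 3; the numerator fixes a_0 = 1, a_1 = 9, a_2 = 55.
Iterating: 1, 9, 55, 279, 1269, 5373, 21627, 83835, so a_7 = 83835.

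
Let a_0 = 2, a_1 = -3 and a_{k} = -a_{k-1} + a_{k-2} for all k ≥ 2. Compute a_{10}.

The ordinary generating function has denominator 1 + y - y^2.
Iterating the recurrence: a_0,…,a_{10} = 2, -3, 5, -8, 13, -21, 34, -55, 89, -144, 233.

233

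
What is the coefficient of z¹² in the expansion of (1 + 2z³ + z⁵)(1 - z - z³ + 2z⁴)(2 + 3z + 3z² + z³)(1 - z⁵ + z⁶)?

(1 + 2z³ + z⁵) has coefficients 1,0,0,2,0,1 for degrees 0…5.
(1 - z - z³ + 2z⁴) has coefficients 1,-1,0,-1,2,0,0,0,0,0,0,0,0 for degrees 0…12.
Multiplying by (2 + 3z + 3z² + z³) gives running coefficients 2,1,0,-4,0,3,5,2,0,0,0,0,0 for degrees 0…12.
Finally multiplying by (1 - z⁵ + z⁶), the product of all factors after the first has coefficients 2,1,0,-4,0,1,6,3,4,-4,-3,-2,3 for degrees 0…12.
[z¹²] = 1·3 + 2·(-4) + 1·3 = -2.

-2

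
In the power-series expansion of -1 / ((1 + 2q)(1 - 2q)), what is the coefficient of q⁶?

-64

Partial fractions give a closed form: a_n = (-1/2)·(-2)^n + (-1/2)·2^n.
At n = 6: a_6 = -64.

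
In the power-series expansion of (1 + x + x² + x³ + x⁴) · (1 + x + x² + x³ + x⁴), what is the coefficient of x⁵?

(1 + x + x² + x³ + x⁴) has coefficients 1,1,1,1,1 for degrees 0…4.
(1 + x + x² + x³ + x⁴) has coefficients 1,1,1,1,1,0 for degrees 0…5.
[x⁵] = 1·0 + 1·1 + 1·1 + 1·1 + 1·1 = 4.

4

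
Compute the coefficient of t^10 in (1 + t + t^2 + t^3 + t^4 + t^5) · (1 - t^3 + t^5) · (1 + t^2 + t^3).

1

(1 + t + t^2 + t^3 + t^4 + t^5) has coefficients 1,1,1,1,1,1 for degrees 0…5.
(1 - t^3 + t^5) has coefficients 1,0,0,-1,0,1,0,0,0,0,0 for degrees 0…10.
Finally multiplying by (1 + t^2 + t^3), the product of all factors after the first has coefficients 1,0,1,0,0,0,-1,1,1,0,0 for degrees 0…10.
[t^10] = 1·0 + 1·0 + 1·1 + 1·1 + 1·(-1) + 1·0 = 1.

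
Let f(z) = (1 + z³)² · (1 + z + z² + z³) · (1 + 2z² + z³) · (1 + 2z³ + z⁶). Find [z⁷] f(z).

(1 + z³)² has coefficients 1,0,0,2,0,0,1 for degrees 0…6.
(1 + z + z² + z³) has coefficients 1,1,1,1,0,0,0,0 for degrees 0…7.
Multiplying by (1 + 2z² + z³) gives running coefficients 1,1,3,4,3,3,1,0 for degrees 0…7.
Finally multiplying by (1 + 2z³ + z⁶), the product of all factors after the first has coefficients 1,1,3,6,5,9,10,7 for degrees 0…7.
[z⁷] = 1·7 + 2·5 + 1·1 = 18.

18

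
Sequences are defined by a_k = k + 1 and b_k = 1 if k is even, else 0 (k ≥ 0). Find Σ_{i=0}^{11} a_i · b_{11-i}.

42

This is [x^11] in the product of the two ordinary generating functions.
Σ = 1·0 + 2·1 + 3·0 + 4·1 + 5·0 + 6·1 + 7·0 + 8·1 + 9·0 + 10·1 + 11·0 + 12·1 = 42.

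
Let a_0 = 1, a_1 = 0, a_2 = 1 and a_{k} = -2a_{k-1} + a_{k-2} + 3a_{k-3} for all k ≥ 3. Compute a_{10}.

The ordinary generating function has denominator 1 + 2t - t^2 - 3t^3.
Iterating the recurrence: a_0,…,a_{10} = 1, 0, 1, 1, -1, 6, -10, 23, -38, 69, -107.

-107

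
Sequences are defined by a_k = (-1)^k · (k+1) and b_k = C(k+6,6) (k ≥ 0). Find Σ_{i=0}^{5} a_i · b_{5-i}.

211

This is [x^5] in the product of the two ordinary generating functions.
Σ = 1·462 − 2·210 + 3·84 − 4·28 + 5·7 − 6·1 = 211.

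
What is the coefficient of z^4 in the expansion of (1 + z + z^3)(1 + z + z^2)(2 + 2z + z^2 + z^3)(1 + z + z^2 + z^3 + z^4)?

38

(1 + z + z^3) has coefficients 1,1,0,1 for degrees 0…3.
(1 + z + z^2) has coefficients 1,1,1,0,0 for degrees 0…4.
Multiplying by (2 + 2z + z^2 + z^3) gives running coefficients 2,4,5,4,2 for degrees 0…4.
Finally multiplying by (1 + z + z^2 + z^3 + z^4), the product of all factors after the first has coefficients 2,6,11,15,17 for degrees 0…4.
[z^4] = 1·17 + 1·15 + 1·6 = 38.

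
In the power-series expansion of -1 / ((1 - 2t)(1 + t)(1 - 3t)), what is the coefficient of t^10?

-131495

The denominator gives the recurrence a_n = 4a_(n−1) − a_(n−2) − 6a_(n−3) for n ≥ 3; the numerator fixes a_0 = -1, a_1 = -4, a_2 = -15.
Iterating: -1, -4, -15, -50, -161, -504, -1555, -4750, -14421, -43604, -131495, so a_10 = -131495.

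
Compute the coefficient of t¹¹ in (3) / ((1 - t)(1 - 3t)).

797160

Partial fractions give a closed form: a_n = (-3/2)·1^n + (9/2)·3^n.
At n = 11: a_11 = 797160.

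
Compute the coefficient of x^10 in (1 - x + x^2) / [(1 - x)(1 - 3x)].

The denominator gives the recurrence a_n = 4a_(n−1) − 3a_(n−2) for n ≥ 3; the numerator fixes a_0 = 1, a_1 = 3, a_2 = 10.
Iterating: 1, 3, 10, 31, 94, 283, 850, 2551, 7654, 22963, 68890, so a_10 = 68890.

68890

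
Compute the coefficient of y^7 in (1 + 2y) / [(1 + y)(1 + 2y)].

Partial fractions give a closed form: a_n = (1)·(-1)^n.
At n = 7: a_7 = -1.

-1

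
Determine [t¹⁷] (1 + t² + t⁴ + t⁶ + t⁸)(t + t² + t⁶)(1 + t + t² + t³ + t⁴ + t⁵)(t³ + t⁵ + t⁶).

20

(1 + t² + t⁴ + t⁶ + t⁸) has coefficients 1,0,1,0,1,0,1,0,1 for degrees 0…8.
(t + t² + t⁶) has coefficients 0,1,1,0,0,0,1,0,0,0,0,0,0,0,0,0,0,0 for degrees 0…17.
Multiplying by (1 + t + t² + t³ + t⁴ + t⁵) gives running coefficients 0,1,2,2,2,2,3,2,1,1,1,1,0,0,0,0,0,0 for degrees 0…17.
Finally multiplying by (t³ + t⁵ + t⁶), the product of all factors after the first has coefficients 0,0,0,0,1,2,3,5,6,7,6,6,6,4,3,2,2,1 for degrees 0…17.
[t¹⁷] = 1·1 + 1·2 + 1·4 + 1·6 + 1·7 = 20.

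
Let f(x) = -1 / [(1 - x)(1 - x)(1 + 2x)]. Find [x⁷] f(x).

54

The denominator gives the recurrence a_n = 3a_(n−2) − 2a_(n−3) for n ≥ 3; the numerator fixes a_0 = -1, a_1 = 0, a_2 = -3.
Iterating: -1, 0, -3, 2, -9, 12, -31, 54, so a_7 = 54.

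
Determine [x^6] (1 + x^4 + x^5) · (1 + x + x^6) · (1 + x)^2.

7

(1 + x^4 + x^5) has coefficients 1,0,0,0,1,1 for degrees 0…5.
(1 + x + x^6) has coefficients 1,1,0,0,0,0,1 for degrees 0…6.
Finally multiplying by (1 + x)^2, the product of all factors after the first has coefficients 1,3,3,1,0,0,1 for degrees 0…6.
[x^6] = 1·1 + 1·3 + 1·3 = 7.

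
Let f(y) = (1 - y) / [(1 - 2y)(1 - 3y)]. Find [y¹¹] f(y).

The denominator gives the recurrence a_n = 5a_(n−1) − 6a_(n−2) for n ≥ 3; the numerator fixes a_0 = 1, a_1 = 4, a_2 = 14.
Iterating: 1, 4, 14, 46, 146, 454, 1394, 4246, 12866, 38854, 117074, 352246, so a_11 = 352246.

352246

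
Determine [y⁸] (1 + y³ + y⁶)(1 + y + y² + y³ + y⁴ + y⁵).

(1 + y³ + y⁶) has coefficients 1,0,0,1,0,0,1 for degrees 0…6.
(1 + y + y² + y³ + y⁴ + y⁵) has coefficients 1,1,1,1,1,1,0,0,0 for degrees 0…8.
[y⁸] = 1·0 + 1·1 + 1·1 = 2.

2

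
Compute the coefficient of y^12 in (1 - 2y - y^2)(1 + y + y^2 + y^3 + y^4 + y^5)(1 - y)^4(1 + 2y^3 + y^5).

(1 - 2y - y^2) has coefficients 1,-2,-1 for degrees 0…2.
(1 + y + y^2 + y^3 + y^4 + y^5) has coefficients 1,1,1,1,1,1,0,0,0,0,0,0,0 for degrees 0…12.
Multiplying by (1 - y)^4 gives running coefficients 1,-3,3,-1,0,0,-1,3,-3,1,0,0,0 for degrees 0…12.
Finally multiplying by (1 + 2y^3 + y^5), the product of all factors after the first has coefficients 1,-3,3,1,-6,7,-6,6,-4,-1,6,-7,5 for degrees 0…12.
[y^12] = 1·5 − 2·(-7) − 1·6 = 13.

13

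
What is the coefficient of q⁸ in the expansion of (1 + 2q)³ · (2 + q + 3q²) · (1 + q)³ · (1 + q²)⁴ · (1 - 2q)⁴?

(1 + 2q)³ has coefficients 1,6,12,8 for degrees 0…3.
(2 + q + 3q²) has coefficients 2,1,3,0,0,0,0,0,0 for degrees 0…8.
Multiplying by (1 + q)³ gives running coefficients 2,7,12,14,10,3,0,0,0 for degrees 0…8.
Multiplying by (1 + q²)⁴ gives running coefficients 2,7,20,42,70,101,120,124,110 for degrees 0…8.
Finally multiplying by (1 - 2q)⁴, the product of all factors after the first has coefficients 2,-9,12,-14,22,21,-32,20,-114 for degrees 0…8.
[q⁸] = 1·(-114) + 6·20 + 12·(-32) + 8·21 = -210.

-210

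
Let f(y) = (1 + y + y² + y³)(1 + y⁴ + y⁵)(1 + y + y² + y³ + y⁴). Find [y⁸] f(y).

8

(1 + y + y² + y³) has coefficients 1,1,1,1 for degrees 0…3.
(1 + y⁴ + y⁵) has coefficients 1,0,0,0,1,1,0,0,0 for degrees 0…8.
Finally multiplying by (1 + y + y² + y³ + y⁴), the product of all factors after the first has coefficients 1,1,1,1,2,2,2,2,2 for degrees 0…8.
[y⁸] = 1·2 + 1·2 + 1·2 + 1·2 = 8.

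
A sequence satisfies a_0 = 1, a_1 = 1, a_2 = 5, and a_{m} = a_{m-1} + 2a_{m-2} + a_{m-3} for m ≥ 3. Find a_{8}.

397

The ordinary generating function has denominator 1 - q - 2q^2 - q^3.
Iterating the recurrence: a_0,…,a_{8} = 1, 1, 5, 8, 19, 40, 86, 185, 397.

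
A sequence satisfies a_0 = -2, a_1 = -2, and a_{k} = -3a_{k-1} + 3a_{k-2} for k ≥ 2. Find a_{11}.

The ordinary generating function has denominator 1 + 3z - 3z^2.
Iterating the recurrence: a_0,…,a_{11} = -2, -2, 0, -6, 18, -72, 270, -1026, 3888, -14742, 55890, -211896.

-211896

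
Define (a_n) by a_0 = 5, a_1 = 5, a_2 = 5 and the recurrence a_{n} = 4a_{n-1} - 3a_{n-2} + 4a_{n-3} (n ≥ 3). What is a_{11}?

623305

The ordinary generating function has denominator 1 - 4x + 3x^2 - 4x^3.
Iterating the recurrence: a_0,…,a_{11} = 5, 5, 5, 25, 105, 365, 1245, 4305, 14945, 51845, 179765, 623305.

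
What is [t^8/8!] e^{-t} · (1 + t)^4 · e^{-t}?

The EGF product rule gives c_8 = Σ_{k_1+k_2+k_3=8} C(8; k_1,k_2,k_3) · ∏ g_i(k_i), where e^{-t} gives (-1)^k; (1+t)^4 gives the falling factorial (4)_k; e^{-t} gives (-1)^k.
g_1(k) for k = 0…8: 1, -1, 1, -1, 1, -1, 1, -1, 1.
g_2(k) for k = 0…8: 1, 4, 12, 24, 24, 0, 0, 0, 0.
g_3(k) for k = 0…8: 1, -1, 1, -1, 1, -1, 1, -1, 1.
First combine the last two factors: h(k) = Σ_j C(k,j)·g_2(j)·g_3(k−j) for k = 0…8: 1, 3, 5, -1, -15, 19, 37, -225, 641.
c_8 = Σ_k C(8,k)·g_1(k)·h(8−k) = 1·1·641 + 8·(-1)·(-225) + 28·1·37 + 56·(-1)·19 + 70·1·(-15) + 56·(-1)·(-1) + 28·1·5 + 8·(-1)·3 + 1·1·1 = 641 + 1800 + 1036 − 1064 − 1050 + 56 + 140 − 24 + 1 = 1536.

1536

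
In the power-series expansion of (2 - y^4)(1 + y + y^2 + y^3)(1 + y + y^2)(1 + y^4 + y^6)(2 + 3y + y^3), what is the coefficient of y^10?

22

(2 - y^4) has coefficients 2,0,0,0,-1 for degrees 0…4.
(1 + y + y^2 + y^3) has coefficients 1,1,1,1,0,0,0,0,0,0,0 for degrees 0…10.
Multiplying by (1 + y + y^2) gives running coefficients 1,2,3,3,2,1,0,0,0,0,0 for degrees 0…10.
Multiplying by (1 + y^4 + y^6) gives running coefficients 1,2,3,3,3,3,4,5,5,4,2 for degrees 0…10.
Finally multiplying by (2 + 3y + y^3), the product of all factors after the first has coefficients 2,7,12,16,17,18,20,25,28,27,21 for degrees 0…10.
[y^10] = 2·21 − 1·20 = 22.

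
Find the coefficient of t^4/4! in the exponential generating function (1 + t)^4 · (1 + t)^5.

The EGF product rule gives c_4 = Σ_{k_1+k_2=4} C(4; k_1,k_2) · ∏ g_i(k_i), where (1+t)^4 gives the falling factorial (4)_k; (1+t)^5 gives the falling factorial (5)_k.
g_1(k) for k = 0…4: 1, 4, 12, 24, 24.
g_2(k) for k = 0…4: 1, 5, 20, 60, 120.
c_4 = Σ_k C(4,k)·g_1(k)·g_2(4−k) = 1·1·120 + 4·4·60 + 6·12·20 + 4·24·5 + 1·24·1 = 120 + 960 + 1440 + 480 + 24 = 3024.

3024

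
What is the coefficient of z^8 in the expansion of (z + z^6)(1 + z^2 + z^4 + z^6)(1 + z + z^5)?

(z + z^6) has coefficients 0,1,0,0,0,0,1 for degrees 0…6.
(1 + z^2 + z^4 + z^6) has coefficients 1,0,1,0,1,0,1,0,0 for degrees 0…8.
Finally multiplying by (1 + z + z^5), the product of all factors after the first has coefficients 1,1,1,1,1,2,1,2,0 for degrees 0…8.
[z^8] = 1·2 + 1·1 = 3.

3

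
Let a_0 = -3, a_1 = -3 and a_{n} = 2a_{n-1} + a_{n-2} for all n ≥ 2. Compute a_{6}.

The ordinary generating function has denominator 1 - 2x - x^2.
Iterating the recurrence: a_0,…,a_{6} = -3, -3, -9, -21, -51, -123, -297.

-297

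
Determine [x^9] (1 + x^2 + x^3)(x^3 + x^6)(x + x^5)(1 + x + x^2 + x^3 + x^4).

5

(1 + x^2 + x^3) has coefficients 1,0,1,1 for degrees 0…3.
(x^3 + x^6) has coefficients 0,0,0,1,0,0,1,0,0,0 for degrees 0…9.
Multiplying by (x + x^5) gives running coefficients 0,0,0,0,1,0,0,1,1,0 for degrees 0…9.
Finally multiplying by (1 + x + x^2 + x^3 + x^4), the product of all factors after the first has coefficients 0,0,0,0,1,1,1,2,3,2 for degrees 0…9.
[x^9] = 1·2 + 1·2 + 1·1 = 5.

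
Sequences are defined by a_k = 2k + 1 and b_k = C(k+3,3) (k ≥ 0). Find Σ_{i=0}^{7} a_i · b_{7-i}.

1254

This is [x^7] in the product of the two ordinary generating functions.
Σ = 1·120 + 3·84 + 5·56 + 7·35 + 9·20 + 11·10 + 13·4 + 15·1 = 1254.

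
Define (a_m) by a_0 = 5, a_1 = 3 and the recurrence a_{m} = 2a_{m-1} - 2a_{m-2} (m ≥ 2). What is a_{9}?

48

The ordinary generating function has denominator 1 - 2y + 2y^2.
Iterating the recurrence: a_0,…,a_{9} = 5, 3, -4, -14, -20, -12, 16, 56, 80, 48.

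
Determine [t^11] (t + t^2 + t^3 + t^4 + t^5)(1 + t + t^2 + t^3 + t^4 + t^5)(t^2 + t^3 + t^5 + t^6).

(t + t^2 + t^3 + t^4 + t^5) has coefficients 0,1,1,1,1,1 for degrees 0…5.
(1 + t + t^2 + t^3 + t^4 + t^5) has coefficients 1,1,1,1,1,1,0,0,0,0,0,0 for degrees 0…11.
Finally multiplying by (t^2 + t^3 + t^5 + t^6), the product of all factors after the first has coefficients 0,0,1,2,2,3,4,4,3,2,2,1 for degrees 0…11.
[t^11] = 1·2 + 1·2 + 1·3 + 1·4 + 1·4 = 15.

15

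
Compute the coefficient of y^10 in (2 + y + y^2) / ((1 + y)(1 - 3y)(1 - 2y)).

321015

The denominator gives the recurrence a_n = 4a_(n−1) − a_(n−2) − 6a_(n−3) for n ≥ 3; the numerator fixes a_0 = 2, a_1 = 9, a_2 = 35.
Iterating: 2, 9, 35, 119, 387, 1219, 3775, 11559, 35147, 106379, 321015, so a_10 = 321015.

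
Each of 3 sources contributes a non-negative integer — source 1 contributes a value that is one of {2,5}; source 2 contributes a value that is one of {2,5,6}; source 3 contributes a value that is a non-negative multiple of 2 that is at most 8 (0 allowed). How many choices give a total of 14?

2

The generating function for the choices is (z² + z⁵)·(z² + z⁵ + z⁶)·(1 + z² + z⁴ + z⁶ + z⁸); the count is [z¹⁴].
(z² + z⁵) has coefficients 0,0,1,0,0,1 for degrees 0…5.
(z² + z⁵ + z⁶) has coefficients 0,0,1,0,0,1,1,0,0,0,0,0,0,0,0 for degrees 0…14.
Finally multiplying by (1 + z² + z⁴ + z⁶ + z⁸), the product of all factors after the first has coefficients 0,0,1,0,1,1,2,1,2,1,2,1,1,1,1 for degrees 0…14.
[z¹⁴] = 1·1 + 1·1 = 2.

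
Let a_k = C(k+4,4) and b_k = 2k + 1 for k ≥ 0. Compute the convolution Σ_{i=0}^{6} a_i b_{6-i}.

1386

This is [x^6] in the product of the two ordinary generating functions.
Σ = 1·13 + 5·11 + 15·9 + 35·7 + 70·5 + 126·3 + 210·1 = 1386.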